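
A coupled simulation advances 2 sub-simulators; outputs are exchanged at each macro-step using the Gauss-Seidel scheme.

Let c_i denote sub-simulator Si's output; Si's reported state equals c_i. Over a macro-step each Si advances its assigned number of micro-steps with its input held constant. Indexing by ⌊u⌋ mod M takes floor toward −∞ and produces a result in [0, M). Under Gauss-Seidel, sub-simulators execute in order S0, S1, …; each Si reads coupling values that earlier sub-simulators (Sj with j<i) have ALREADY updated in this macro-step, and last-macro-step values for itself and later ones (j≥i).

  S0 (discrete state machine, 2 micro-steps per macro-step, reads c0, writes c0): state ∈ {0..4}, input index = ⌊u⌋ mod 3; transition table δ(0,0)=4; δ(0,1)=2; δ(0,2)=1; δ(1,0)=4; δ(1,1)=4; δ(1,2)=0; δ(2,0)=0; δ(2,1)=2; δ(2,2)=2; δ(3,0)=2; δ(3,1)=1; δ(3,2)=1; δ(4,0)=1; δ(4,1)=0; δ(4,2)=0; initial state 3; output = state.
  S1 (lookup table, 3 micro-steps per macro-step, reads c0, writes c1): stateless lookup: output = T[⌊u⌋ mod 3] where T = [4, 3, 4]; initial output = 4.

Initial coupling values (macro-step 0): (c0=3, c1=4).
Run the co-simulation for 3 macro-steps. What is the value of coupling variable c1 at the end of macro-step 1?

macro 1: S0 reads c0=3 → after 2×micro: 0; S1 reads c0=0 → after 3×micro: 4 ⇒ (c0=0, c1=4)
macro 2: S0 reads c0=0 → after 2×micro: 1; S1 reads c0=1 → after 3×micro: 3 ⇒ (c0=1, c1=3)
macro 3: S0 reads c0=1 → after 2×micro: 0; S1 reads c0=0 → after 3×micro: 4 ⇒ (c0=0, c1=4)

c1 at macro-step 1 = 4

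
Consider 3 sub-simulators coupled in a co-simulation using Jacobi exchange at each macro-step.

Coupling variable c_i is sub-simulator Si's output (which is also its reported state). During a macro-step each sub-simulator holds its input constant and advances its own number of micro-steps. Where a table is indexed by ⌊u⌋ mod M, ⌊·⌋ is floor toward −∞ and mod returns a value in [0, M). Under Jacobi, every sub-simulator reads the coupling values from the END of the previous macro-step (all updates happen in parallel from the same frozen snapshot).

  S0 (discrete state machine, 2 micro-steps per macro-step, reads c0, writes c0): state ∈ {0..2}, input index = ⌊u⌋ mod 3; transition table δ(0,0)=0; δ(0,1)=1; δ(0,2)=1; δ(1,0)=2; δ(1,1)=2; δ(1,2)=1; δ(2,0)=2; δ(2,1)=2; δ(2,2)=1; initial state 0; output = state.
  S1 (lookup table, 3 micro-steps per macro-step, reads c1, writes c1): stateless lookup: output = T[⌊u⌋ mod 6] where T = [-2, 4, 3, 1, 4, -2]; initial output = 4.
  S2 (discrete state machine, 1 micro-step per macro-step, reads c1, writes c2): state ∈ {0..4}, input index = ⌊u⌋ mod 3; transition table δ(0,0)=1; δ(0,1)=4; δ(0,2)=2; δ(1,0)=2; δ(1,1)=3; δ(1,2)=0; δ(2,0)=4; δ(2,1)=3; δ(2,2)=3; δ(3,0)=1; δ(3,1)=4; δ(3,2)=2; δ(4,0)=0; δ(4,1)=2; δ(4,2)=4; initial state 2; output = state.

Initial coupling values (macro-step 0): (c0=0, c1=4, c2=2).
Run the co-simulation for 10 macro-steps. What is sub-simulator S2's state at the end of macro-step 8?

macro 1: S0 reads c0=0 → after 2×micro: 0; S1 reads c1=4 → after 3×micro: 4; S2 reads c1=4 → after 1×micro: 3 ⇒ (c0=0, c1=4, c2=3)
macro 2: S0 reads c0=0 → after 2×micro: 0; S1 reads c1=4 → after 3×micro: 4; S2 reads c1=4 → after 1×micro: 4 ⇒ (c0=0, c1=4, c2=4)
macro 3: S0 reads c0=0 → after 2×micro: 0; S1 reads c1=4 → after 3×micro: 4; S2 reads c1=4 → after 1×micro: 2 ⇒ (c0=0, c1=4, c2=2)
macro 4: S0 reads c0=0 → after 2×micro: 0; S1 reads c1=4 → after 3×micro: 4; S2 reads c1=4 → after 1×micro: 3 ⇒ (c0=0, c1=4, c2=3)
macro 5: S0 reads c0=0 → after 2×micro: 0; S1 reads c1=4 → after 3×micro: 4; S2 reads c1=4 → after 1×micro: 4 ⇒ (c0=0, c1=4, c2=4)
macro 6: S0 reads c0=0 → after 2×micro: 0; S1 reads c1=4 → after 3×micro: 4; S2 reads c1=4 → after 1×micro: 2 ⇒ (c0=0, c1=4, c2=2)
macro 7: S0 reads c0=0 → after 2×micro: 0; S1 reads c1=4 → after 3×micro: 4; S2 reads c1=4 → after 1×micro: 3 ⇒ (c0=0, c1=4, c2=3)
macro 8: S0 reads c0=0 → after 2×micro: 0; S1 reads c1=4 → after 3×micro: 4; S2 reads c1=4 → after 1×micro: 4 ⇒ (c0=0, c1=4, c2=4)
macro 9: S0 reads c0=0 → after 2×micro: 0; S1 reads c1=4 → after 3×micro: 4; S2 reads c1=4 → after 1×micro: 2 ⇒ (c0=0, c1=4, c2=2)
macro 10: S0 reads c0=0 → after 2×micro: 0; S1 reads c1=4 → after 3×micro: 4; S2 reads c1=4 → after 1×micro: 3 ⇒ (c0=0, c1=4, c2=3)

S2 state at macro-step 8 = 4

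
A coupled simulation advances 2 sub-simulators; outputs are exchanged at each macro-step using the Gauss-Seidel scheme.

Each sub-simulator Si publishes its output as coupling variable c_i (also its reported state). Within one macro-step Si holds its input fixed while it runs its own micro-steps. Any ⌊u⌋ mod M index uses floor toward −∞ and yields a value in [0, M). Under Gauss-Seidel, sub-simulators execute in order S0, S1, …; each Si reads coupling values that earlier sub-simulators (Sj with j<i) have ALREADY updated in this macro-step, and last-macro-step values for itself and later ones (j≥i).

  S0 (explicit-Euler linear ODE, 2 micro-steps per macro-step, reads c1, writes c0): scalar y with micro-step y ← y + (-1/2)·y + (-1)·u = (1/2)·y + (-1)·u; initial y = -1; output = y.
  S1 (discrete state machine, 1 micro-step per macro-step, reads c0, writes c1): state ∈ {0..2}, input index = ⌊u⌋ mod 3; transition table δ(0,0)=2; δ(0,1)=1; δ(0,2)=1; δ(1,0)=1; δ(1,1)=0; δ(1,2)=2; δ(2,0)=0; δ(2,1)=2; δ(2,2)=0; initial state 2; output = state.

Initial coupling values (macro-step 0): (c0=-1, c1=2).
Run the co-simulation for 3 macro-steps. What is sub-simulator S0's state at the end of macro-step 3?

S0 state at macro-step 3 = -109/64

macro 1: S0 reads c1=2 → after 2×micro: -13/4; S1 reads c0=-13/4 → after 1×micro: 0 ⇒ (c0=-13/4, c1=0)
macro 2: S0 reads c1=0 → after 2×micro: -13/16; S1 reads c0=-13/16 → after 1×micro: 1 ⇒ (c0=-13/16, c1=1)
macro 3: S0 reads c1=1 → after 2×micro: -109/64; S1 reads c0=-109/64 → after 1×micro: 0 ⇒ (c0=-109/64, c1=0)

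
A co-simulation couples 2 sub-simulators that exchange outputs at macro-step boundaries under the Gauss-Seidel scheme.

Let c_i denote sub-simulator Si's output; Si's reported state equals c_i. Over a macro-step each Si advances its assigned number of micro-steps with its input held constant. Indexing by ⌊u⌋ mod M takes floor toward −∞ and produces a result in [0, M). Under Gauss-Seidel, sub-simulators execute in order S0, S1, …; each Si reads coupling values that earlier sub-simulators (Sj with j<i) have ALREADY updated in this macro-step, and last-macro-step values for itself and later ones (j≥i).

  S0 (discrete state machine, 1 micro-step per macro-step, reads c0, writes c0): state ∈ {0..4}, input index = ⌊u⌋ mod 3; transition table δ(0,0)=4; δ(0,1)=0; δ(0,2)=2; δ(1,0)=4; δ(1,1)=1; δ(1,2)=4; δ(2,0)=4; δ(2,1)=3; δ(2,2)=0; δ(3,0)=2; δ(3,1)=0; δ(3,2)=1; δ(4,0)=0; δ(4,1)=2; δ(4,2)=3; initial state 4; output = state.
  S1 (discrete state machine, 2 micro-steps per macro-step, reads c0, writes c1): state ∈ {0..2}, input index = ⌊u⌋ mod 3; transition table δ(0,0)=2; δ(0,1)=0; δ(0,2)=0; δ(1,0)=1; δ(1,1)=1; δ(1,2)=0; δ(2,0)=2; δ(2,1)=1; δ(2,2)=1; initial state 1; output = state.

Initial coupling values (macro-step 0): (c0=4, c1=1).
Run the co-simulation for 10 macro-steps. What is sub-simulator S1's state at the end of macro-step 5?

macro 1: S0 reads c0=4 → after 1×micro: 2; S1 reads c0=2 → after 2×micro: 0 ⇒ (c0=2, c1=0)
macro 2: S0 reads c0=2 → after 1×micro: 0; S1 reads c0=0 → after 2×micro: 2 ⇒ (c0=0, c1=2)
macro 3: S0 reads c0=0 → after 1×micro: 4; S1 reads c0=4 → after 2×micro: 1 ⇒ (c0=4, c1=1)
macro 4: S0 reads c0=4 → after 1×micro: 2; S1 reads c0=2 → after 2×micro: 0 ⇒ (c0=2, c1=0)
macro 5: S0 reads c0=2 → after 1×micro: 0; S1 reads c0=0 → after 2×micro: 2 ⇒ (c0=0, c1=2)
macro 6: S0 reads c0=0 → after 1×micro: 4; S1 reads c0=4 → after 2×micro: 1 ⇒ (c0=4, c1=1)
macro 7: S0 reads c0=4 → after 1×micro: 2; S1 reads c0=2 → after 2×micro: 0 ⇒ (c0=2, c1=0)
macro 8: S0 reads c0=2 → after 1×micro: 0; S1 reads c0=0 → after 2×micro: 2 ⇒ (c0=0, c1=2)
macro 9: S0 reads c0=0 → after 1×micro: 4; S1 reads c0=4 → after 2×micro: 1 ⇒ (c0=4, c1=1)
macro 10: S0 reads c0=4 → after 1×micro: 2; S1 reads c0=2 → after 2×micro: 0 ⇒ (c0=2, c1=0)

S1 state at macro-step 5 = 2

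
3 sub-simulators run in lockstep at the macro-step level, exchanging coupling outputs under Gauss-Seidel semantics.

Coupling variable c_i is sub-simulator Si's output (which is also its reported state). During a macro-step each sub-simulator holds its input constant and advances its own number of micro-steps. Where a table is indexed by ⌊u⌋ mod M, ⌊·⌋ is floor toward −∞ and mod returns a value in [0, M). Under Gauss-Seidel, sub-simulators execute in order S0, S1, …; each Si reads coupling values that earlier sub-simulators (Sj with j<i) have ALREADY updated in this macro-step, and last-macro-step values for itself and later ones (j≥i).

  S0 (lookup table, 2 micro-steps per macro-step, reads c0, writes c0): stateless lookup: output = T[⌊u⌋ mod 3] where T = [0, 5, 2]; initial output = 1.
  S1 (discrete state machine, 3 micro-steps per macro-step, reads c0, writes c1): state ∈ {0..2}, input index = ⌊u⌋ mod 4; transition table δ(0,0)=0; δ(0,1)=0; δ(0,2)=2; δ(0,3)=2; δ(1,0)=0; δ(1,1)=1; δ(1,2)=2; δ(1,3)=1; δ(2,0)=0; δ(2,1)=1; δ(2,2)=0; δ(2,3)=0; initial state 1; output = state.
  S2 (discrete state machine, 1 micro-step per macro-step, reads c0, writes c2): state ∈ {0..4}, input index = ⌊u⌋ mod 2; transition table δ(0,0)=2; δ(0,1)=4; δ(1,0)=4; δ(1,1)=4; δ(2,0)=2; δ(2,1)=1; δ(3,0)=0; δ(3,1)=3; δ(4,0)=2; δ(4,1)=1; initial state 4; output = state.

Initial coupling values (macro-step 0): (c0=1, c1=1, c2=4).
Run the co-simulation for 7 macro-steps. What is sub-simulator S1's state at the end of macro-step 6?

S1 state at macro-step 6 = 2

macro 1: S0 reads c0=1 → after 2×micro: 5; S1 reads c0=5 → after 3×micro: 1; S2 reads c0=5 → after 1×micro: 1 ⇒ (c0=5, c1=1, c2=1)
macro 2: S0 reads c0=5 → after 2×micro: 2; S1 reads c0=2 → after 3×micro: 2; S2 reads c0=2 → after 1×micro: 4 ⇒ (c0=2, c1=2, c2=4)
macro 3: S0 reads c0=2 → after 2×micro: 2; S1 reads c0=2 → after 3×micro: 0; S2 reads c0=2 → after 1×micro: 2 ⇒ (c0=2, c1=0, c2=2)
macro 4: S0 reads c0=2 → after 2×micro: 2; S1 reads c0=2 → after 3×micro: 2; S2 reads c0=2 → after 1×micro: 2 ⇒ (c0=2, c1=2, c2=2)
macro 5: S0 reads c0=2 → after 2×micro: 2; S1 reads c0=2 → after 3×micro: 0; S2 reads c0=2 → after 1×micro: 2 ⇒ (c0=2, c1=0, c2=2)
macro 6: S0 reads c0=2 → after 2×micro: 2; S1 reads c0=2 → after 3×micro: 2; S2 reads c0=2 → after 1×micro: 2 ⇒ (c0=2, c1=2, c2=2)
macro 7: S0 reads c0=2 → after 2×micro: 2; S1 reads c0=2 → after 3×micro: 0; S2 reads c0=2 → after 1×micro: 2 ⇒ (c0=2, c1=0, c2=2)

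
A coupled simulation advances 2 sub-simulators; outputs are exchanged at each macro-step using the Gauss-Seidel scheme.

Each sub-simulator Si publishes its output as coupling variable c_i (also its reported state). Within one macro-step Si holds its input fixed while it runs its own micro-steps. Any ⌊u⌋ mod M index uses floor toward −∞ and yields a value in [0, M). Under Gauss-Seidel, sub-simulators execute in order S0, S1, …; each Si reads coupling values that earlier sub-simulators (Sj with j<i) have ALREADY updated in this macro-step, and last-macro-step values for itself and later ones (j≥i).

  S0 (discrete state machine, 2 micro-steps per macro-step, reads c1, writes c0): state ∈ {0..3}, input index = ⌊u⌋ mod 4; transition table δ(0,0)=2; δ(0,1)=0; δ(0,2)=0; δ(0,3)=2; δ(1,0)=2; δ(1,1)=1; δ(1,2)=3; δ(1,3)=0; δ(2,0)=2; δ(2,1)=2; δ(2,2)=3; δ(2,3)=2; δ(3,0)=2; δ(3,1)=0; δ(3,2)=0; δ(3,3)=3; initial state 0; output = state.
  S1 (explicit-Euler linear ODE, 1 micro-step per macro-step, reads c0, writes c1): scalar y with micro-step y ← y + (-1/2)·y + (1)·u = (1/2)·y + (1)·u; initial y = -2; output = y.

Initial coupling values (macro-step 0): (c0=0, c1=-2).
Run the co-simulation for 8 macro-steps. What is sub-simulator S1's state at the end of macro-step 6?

S1 state at macro-step 6 = 75/32

macro 1: S0 reads c1=-2 → after 2×micro: 0; S1 reads c0=0 → after 1×micro: -1 ⇒ (c0=0, c1=-1)
macro 2: S0 reads c1=-1 → after 2×micro: 2; S1 reads c0=2 → after 1×micro: 3/2 ⇒ (c0=2, c1=3/2)
macro 3: S0 reads c1=3/2 → after 2×micro: 2; S1 reads c0=2 → after 1×micro: 11/4 ⇒ (c0=2, c1=11/4)
macro 4: S0 reads c1=11/4 → after 2×micro: 0; S1 reads c0=0 → after 1×micro: 11/8 ⇒ (c0=0, c1=11/8)
macro 5: S0 reads c1=11/8 → after 2×micro: 0; S1 reads c0=0 → after 1×micro: 11/16 ⇒ (c0=0, c1=11/16)
macro 6: S0 reads c1=11/16 → after 2×micro: 2; S1 reads c0=2 → after 1×micro: 75/32 ⇒ (c0=2, c1=75/32)
macro 7: S0 reads c1=75/32 → after 2×micro: 0; S1 reads c0=0 → after 1×micro: 75/64 ⇒ (c0=0, c1=75/64)
macro 8: S0 reads c1=75/64 → after 2×micro: 0; S1 reads c0=0 → after 1×micro: 75/128 ⇒ (c0=0, c1=75/128)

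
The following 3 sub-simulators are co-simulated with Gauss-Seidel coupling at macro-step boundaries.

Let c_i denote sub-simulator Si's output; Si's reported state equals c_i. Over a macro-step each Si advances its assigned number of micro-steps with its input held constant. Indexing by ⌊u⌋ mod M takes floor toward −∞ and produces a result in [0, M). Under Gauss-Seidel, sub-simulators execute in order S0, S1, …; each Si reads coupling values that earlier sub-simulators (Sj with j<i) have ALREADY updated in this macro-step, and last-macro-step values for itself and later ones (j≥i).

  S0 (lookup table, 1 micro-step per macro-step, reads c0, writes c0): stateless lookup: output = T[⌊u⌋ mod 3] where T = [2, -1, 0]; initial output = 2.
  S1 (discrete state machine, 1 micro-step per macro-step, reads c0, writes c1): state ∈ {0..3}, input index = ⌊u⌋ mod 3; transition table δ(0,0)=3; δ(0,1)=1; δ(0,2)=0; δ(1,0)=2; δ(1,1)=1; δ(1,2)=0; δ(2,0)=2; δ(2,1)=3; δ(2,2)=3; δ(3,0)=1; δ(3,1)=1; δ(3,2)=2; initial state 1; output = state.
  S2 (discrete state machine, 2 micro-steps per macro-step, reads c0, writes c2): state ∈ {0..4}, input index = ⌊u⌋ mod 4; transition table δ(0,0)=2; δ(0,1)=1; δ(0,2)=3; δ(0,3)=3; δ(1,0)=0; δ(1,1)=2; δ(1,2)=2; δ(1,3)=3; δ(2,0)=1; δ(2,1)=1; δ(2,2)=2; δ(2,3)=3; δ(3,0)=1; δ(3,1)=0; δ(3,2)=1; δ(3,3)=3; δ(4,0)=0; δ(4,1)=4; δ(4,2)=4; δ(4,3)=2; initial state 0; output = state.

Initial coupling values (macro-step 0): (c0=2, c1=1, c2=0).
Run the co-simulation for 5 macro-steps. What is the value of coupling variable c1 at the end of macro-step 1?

c1 at macro-step 1 = 2

macro 1: S0 reads c0=2 → after 1×micro: 0; S1 reads c0=0 → after 1×micro: 2; S2 reads c0=0 → after 2×micro: 1 ⇒ (c0=0, c1=2, c2=1)
macro 2: S0 reads c0=0 → after 1×micro: 2; S1 reads c0=2 → after 1×micro: 3; S2 reads c0=2 → after 2×micro: 2 ⇒ (c0=2, c1=3, c2=2)
macro 3: S0 reads c0=2 → after 1×micro: 0; S1 reads c0=0 → after 1×micro: 1; S2 reads c0=0 → after 2×micro: 0 ⇒ (c0=0, c1=1, c2=0)
macro 4: S0 reads c0=0 → after 1×micro: 2; S1 reads c0=2 → after 1×micro: 0; S2 reads c0=2 → after 2×micro: 1 ⇒ (c0=2, c1=0, c2=1)
macro 5: S0 reads c0=2 → after 1×micro: 0; S1 reads c0=0 → after 1×micro: 3; S2 reads c0=0 → after 2×micro: 2 ⇒ (c0=0, c1=3, c2=2)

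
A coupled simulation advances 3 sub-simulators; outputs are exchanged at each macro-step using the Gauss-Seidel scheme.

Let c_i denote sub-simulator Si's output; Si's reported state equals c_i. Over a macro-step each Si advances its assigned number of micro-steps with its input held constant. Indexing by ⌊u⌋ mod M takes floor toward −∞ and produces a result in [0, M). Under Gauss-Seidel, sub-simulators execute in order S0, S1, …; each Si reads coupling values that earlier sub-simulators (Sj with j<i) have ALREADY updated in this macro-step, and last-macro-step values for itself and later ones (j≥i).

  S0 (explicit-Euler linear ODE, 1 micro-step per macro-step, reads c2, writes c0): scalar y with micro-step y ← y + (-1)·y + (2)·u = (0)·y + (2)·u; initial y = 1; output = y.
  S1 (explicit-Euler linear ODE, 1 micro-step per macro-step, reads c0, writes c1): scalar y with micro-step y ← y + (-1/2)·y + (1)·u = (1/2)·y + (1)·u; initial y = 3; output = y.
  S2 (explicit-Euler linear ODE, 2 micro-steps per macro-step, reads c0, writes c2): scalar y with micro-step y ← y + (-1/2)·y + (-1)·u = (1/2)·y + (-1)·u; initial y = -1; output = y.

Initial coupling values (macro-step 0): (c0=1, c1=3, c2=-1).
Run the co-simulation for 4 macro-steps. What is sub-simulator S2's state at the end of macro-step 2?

S2 state at macro-step 2 = -121/16

macro 1: S0 reads c2=-1 → after 1×micro: -2; S1 reads c0=-2 → after 1×micro: -1/2; S2 reads c0=-2 → after 2×micro: 11/4 ⇒ (c0=-2, c1=-1/2, c2=11/4)
macro 2: S0 reads c2=11/4 → after 1×micro: 11/2; S1 reads c0=11/2 → after 1×micro: 21/4; S2 reads c0=11/2 → after 2×micro: -121/16 ⇒ (c0=11/2, c1=21/4, c2=-121/16)
macro 3: S0 reads c2=-121/16 → after 1×micro: -121/8; S1 reads c0=-121/8 → after 1×micro: -25/2; S2 reads c0=-121/8 → after 2×micro: 1331/64 ⇒ (c0=-121/8, c1=-25/2, c2=1331/64)
macro 4: S0 reads c2=1331/64 → after 1×micro: 1331/32; S1 reads c0=1331/32 → after 1×micro: 1131/32; S2 reads c0=1331/32 → after 2×micro: -14641/256 ⇒ (c0=1331/32, c1=1131/32, c2=-14641/256)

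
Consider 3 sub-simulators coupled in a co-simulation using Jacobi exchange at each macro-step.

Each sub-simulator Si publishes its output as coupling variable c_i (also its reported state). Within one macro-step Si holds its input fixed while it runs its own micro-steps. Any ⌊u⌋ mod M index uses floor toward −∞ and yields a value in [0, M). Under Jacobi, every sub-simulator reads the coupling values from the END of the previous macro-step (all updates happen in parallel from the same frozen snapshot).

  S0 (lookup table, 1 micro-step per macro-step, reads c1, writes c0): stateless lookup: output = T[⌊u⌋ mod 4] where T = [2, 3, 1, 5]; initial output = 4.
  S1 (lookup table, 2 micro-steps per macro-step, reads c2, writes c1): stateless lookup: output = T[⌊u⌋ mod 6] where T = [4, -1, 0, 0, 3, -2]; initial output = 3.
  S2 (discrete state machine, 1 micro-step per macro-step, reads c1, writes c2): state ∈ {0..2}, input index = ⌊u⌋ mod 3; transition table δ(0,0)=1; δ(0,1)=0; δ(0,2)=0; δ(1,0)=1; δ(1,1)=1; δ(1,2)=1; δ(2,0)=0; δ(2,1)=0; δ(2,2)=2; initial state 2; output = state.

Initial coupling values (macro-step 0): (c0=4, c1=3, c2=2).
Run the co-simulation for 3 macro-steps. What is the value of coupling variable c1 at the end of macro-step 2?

macro 1: S0 reads c1=3 → after 1×micro: 5; S1 reads c2=2 → after 2×micro: 0; S2 reads c1=3 → after 1×micro: 0 ⇒ (c0=5, c1=0, c2=0)
macro 2: S0 reads c1=0 → after 1×micro: 2; S1 reads c2=0 → after 2×micro: 4; S2 reads c1=0 → after 1×micro: 1 ⇒ (c0=2, c1=4, c2=1)
macro 3: S0 reads c1=4 → after 1×micro: 2; S1 reads c2=1 → after 2×micro: -1; S2 reads c1=4 → after 1×micro: 1 ⇒ (c0=2, c1=-1, c2=1)

c1 at macro-step 2 = 4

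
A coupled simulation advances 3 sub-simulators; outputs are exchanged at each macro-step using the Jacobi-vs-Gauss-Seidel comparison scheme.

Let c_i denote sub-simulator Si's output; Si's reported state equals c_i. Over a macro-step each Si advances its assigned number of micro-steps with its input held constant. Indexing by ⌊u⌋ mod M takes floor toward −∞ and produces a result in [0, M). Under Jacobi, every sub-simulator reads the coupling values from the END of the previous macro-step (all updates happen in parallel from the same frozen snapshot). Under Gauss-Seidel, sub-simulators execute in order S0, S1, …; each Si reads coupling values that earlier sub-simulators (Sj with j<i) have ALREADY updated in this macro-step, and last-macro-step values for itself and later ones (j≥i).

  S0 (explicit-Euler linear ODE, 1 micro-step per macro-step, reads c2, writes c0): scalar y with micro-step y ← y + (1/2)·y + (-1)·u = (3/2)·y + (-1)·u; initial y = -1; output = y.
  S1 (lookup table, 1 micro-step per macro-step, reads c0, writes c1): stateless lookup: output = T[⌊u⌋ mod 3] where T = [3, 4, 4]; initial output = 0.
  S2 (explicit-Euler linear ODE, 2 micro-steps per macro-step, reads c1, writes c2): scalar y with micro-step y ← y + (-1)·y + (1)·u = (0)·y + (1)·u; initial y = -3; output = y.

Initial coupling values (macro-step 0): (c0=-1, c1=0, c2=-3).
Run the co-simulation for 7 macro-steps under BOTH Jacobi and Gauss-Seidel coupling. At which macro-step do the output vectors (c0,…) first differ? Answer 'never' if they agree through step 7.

[Jacobi] macro 1: S0 reads c2=-3 → after 1×micro: 3/2; S1 reads c0=-1 → after 1×micro: 4; S2 reads c1=0 → after 2×micro: 0 ⇒ (c0=3/2, c1=4, c2=0)
[Jacobi] macro 2: S0 reads c2=0 → after 1×micro: 9/4; S1 reads c0=3/2 → after 1×micro: 4; S2 reads c1=4 → after 2×micro: 4 ⇒ (c0=9/4, c1=4, c2=4)
[Jacobi] macro 3: S0 reads c2=4 → after 1×micro: -5/8; S1 reads c0=9/4 → after 1×micro: 4; S2 reads c1=4 → after 2×micro: 4 ⇒ (c0=-5/8, c1=4, c2=4)
[Jacobi] macro 4: S0 reads c2=4 → after 1×micro: -79/16; S1 reads c0=-5/8 → after 1×micro: 4; S2 reads c1=4 → after 2×micro: 4 ⇒ (c0=-79/16, c1=4, c2=4)
[Jacobi] macro 5: S0 reads c2=4 → after 1×micro: -365/32; S1 reads c0=-79/16 → after 1×micro: 4; S2 reads c1=4 → after 2×micro: 4 ⇒ (c0=-365/32, c1=4, c2=4)
[Jacobi] macro 6: S0 reads c2=4 → after 1×micro: -1351/64; S1 reads c0=-365/32 → after 1×micro: 3; S2 reads c1=4 → after 2×micro: 4 ⇒ (c0=-1351/64, c1=3, c2=4)
[Jacobi] macro 7: S0 reads c2=4 → after 1×micro: -4565/128; S1 reads c0=-1351/64 → after 1×micro: 4; S2 reads c1=3 → after 2×micro: 3 ⇒ (c0=-4565/128, c1=4, c2=3)
[Gauss-Seidel] macro 1: S0 reads c2=-3 → after 1×micro: 3/2; S1 reads c0=3/2 → after 1×micro: 4; S2 reads c1=4 → after 2×micro: 4 ⇒ (c0=3/2, c1=4, c2=4)
[Gauss-Seidel] macro 2: S0 reads c2=4 → after 1×micro: -7/4; S1 reads c0=-7/4 → after 1×micro: 4; S2 reads c1=4 → after 2×micro: 4 ⇒ (c0=-7/4, c1=4, c2=4)
[Gauss-Seidel] macro 3: S0 reads c2=4 → after 1×micro: -53/8; S1 reads c0=-53/8 → after 1×micro: 4; S2 reads c1=4 → after 2×micro: 4 ⇒ (c0=-53/8, c1=4, c2=4)
[Gauss-Seidel] macro 4: S0 reads c2=4 → after 1×micro: -223/16; S1 reads c0=-223/16 → after 1×micro: 4; S2 reads c1=4 → after 2×micro: 4 ⇒ (c0=-223/16, c1=4, c2=4)
[Gauss-Seidel] macro 5: S0 reads c2=4 → after 1×micro: -797/32; S1 reads c0=-797/32 → after 1×micro: 4; S2 reads c1=4 → after 2×micro: 4 ⇒ (c0=-797/32, c1=4, c2=4)
[Gauss-Seidel] macro 6: S0 reads c2=4 → after 1×micro: -2647/64; S1 reads c0=-2647/64 → after 1×micro: 3; S2 reads c1=3 → after 2×micro: 3 ⇒ (c0=-2647/64, c1=3, c2=3)
[Gauss-Seidel] macro 7: S0 reads c2=3 → after 1×micro: -8325/128; S1 reads c0=-8325/128 → after 1×micro: 3; S2 reads c1=3 → after 2×micro: 3 ⇒ (c0=-8325/128, c1=3, c2=3)

first divergence at macro-step: 1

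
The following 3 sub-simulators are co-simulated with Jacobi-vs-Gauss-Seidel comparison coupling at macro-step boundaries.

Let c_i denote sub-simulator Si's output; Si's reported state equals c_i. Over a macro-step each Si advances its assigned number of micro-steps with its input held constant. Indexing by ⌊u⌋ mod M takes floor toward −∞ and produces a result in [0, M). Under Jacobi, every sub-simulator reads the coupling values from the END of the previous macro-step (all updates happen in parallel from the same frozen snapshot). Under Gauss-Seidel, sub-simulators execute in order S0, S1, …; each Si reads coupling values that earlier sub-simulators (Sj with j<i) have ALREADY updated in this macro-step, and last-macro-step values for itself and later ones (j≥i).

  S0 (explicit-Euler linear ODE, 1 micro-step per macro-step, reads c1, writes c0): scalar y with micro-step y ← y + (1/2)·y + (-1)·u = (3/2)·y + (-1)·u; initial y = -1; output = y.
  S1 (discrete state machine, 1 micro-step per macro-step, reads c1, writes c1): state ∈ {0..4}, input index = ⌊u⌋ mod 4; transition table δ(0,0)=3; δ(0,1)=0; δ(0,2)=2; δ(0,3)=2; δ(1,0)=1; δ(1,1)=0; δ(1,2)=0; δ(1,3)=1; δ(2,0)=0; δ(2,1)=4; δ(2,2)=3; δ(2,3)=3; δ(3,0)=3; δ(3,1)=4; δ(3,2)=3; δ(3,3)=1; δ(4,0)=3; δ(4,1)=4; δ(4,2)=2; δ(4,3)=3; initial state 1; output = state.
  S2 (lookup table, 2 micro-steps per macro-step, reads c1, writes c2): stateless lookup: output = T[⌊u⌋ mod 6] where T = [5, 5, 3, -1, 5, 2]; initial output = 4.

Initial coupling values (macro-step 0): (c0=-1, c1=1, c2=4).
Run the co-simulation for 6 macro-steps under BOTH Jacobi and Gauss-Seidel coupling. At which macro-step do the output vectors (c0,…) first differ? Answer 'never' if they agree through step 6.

first divergence at macro-step: 2

[Jacobi] macro 1: S0 reads c1=1 → after 1×micro: -5/2; S1 reads c1=1 → after 1×micro: 0; S2 reads c1=1 → after 2×micro: 5 ⇒ (c0=-5/2, c1=0, c2=5)
[Jacobi] macro 2: S0 reads c1=0 → after 1×micro: -15/4; S1 reads c1=0 → after 1×micro: 3; S2 reads c1=0 → after 2×micro: 5 ⇒ (c0=-15/4, c1=3, c2=5)
[Jacobi] macro 3: S0 reads c1=3 → after 1×micro: -69/8; S1 reads c1=3 → after 1×micro: 1; S2 reads c1=3 → after 2×micro: -1 ⇒ (c0=-69/8, c1=1, c2=-1)
[Jacobi] macro 4: S0 reads c1=1 → after 1×micro: -223/16; S1 reads c1=1 → after 1×micro: 0; S2 reads c1=1 → after 2×micro: 5 ⇒ (c0=-223/16, c1=0, c2=5)
[Jacobi] macro 5: S0 reads c1=0 → after 1×micro: -669/32; S1 reads c1=0 → after 1×micro: 3; S2 reads c1=0 → after 2×micro: 5 ⇒ (c0=-669/32, c1=3, c2=5)
[Jacobi] macro 6: S0 reads c1=3 → after 1×micro: -2199/64; S1 reads c1=3 → after 1×micro: 1; S2 reads c1=3 → after 2×micro: -1 ⇒ (c0=-2199/64, c1=1, c2=-1)
[Gauss-Seidel] macro 1: S0 reads c1=1 → after 1×micro: -5/2; S1 reads c1=1 → after 1×micro: 0; S2 reads c1=0 → after 2×micro: 5 ⇒ (c0=-5/2, c1=0, c2=5)
[Gauss-Seidel] macro 2: S0 reads c1=0 → after 1×micro: -15/4; S1 reads c1=0 → after 1×micro: 3; S2 reads c1=3 → after 2×micro: -1 ⇒ (c0=-15/4, c1=3, c2=-1)
[Gauss-Seidel] macro 3: S0 reads c1=3 → after 1×micro: -69/8; S1 reads c1=3 → after 1×micro: 1; S2 reads c1=1 → after 2×micro: 5 ⇒ (c0=-69/8, c1=1, c2=5)
[Gauss-Seidel] macro 4: S0 reads c1=1 → after 1×micro: -223/16; S1 reads c1=1 → after 1×micro: 0; S2 reads c1=0 → after 2×micro: 5 ⇒ (c0=-223/16, c1=0, c2=5)
[Gauss-Seidel] macro 5: S0 reads c1=0 → after 1×micro: -669/32; S1 reads c1=0 → after 1×micro: 3; S2 reads c1=3 → after 2×micro: -1 ⇒ (c0=-669/32, c1=3, c2=-1)
[Gauss-Seidel] macro 6: S0 reads c1=3 → after 1×micro: -2199/64; S1 reads c1=3 → after 1×micro: 1; S2 reads c1=1 → after 2×micro: 5 ⇒ (c0=-2199/64, c1=1, c2=5)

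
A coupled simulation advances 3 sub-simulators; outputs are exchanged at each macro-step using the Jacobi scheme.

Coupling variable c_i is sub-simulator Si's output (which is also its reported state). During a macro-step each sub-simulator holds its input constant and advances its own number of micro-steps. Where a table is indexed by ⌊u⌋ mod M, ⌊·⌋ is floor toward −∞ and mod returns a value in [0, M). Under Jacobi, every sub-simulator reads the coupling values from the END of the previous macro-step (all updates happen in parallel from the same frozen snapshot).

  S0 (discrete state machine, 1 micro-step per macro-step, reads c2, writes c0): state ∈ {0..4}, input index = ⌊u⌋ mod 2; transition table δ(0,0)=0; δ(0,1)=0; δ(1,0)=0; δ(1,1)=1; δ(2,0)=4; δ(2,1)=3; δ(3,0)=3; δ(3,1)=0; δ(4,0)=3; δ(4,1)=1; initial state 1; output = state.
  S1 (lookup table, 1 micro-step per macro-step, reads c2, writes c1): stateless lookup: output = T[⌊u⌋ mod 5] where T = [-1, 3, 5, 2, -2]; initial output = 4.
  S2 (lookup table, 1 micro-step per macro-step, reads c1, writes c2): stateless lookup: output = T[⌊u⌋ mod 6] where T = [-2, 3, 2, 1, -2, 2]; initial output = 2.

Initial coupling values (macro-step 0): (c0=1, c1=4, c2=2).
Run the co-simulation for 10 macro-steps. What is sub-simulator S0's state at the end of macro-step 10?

S0 state at macro-step 10 = 0

macro 1: S0 reads c2=2 → after 1×micro: 0; S1 reads c2=2 → after 1×micro: 5; S2 reads c1=4 → after 1×micro: -2 ⇒ (c0=0, c1=5, c2=-2)
macro 2: S0 reads c2=-2 → after 1×micro: 0; S1 reads c2=-2 → after 1×micro: 2; S2 reads c1=5 → after 1×micro: 2 ⇒ (c0=0, c1=2, c2=2)
macro 3: S0 reads c2=2 → after 1×micro: 0; S1 reads c2=2 → after 1×micro: 5; S2 reads c1=2 → after 1×micro: 2 ⇒ (c0=0, c1=5, c2=2)
macro 4: S0 reads c2=2 → after 1×micro: 0; S1 reads c2=2 → after 1×micro: 5; S2 reads c1=5 → after 1×micro: 2 ⇒ (c0=0, c1=5, c2=2)
macro 5: S0 reads c2=2 → after 1×micro: 0; S1 reads c2=2 → after 1×micro: 5; S2 reads c1=5 → after 1×micro: 2 ⇒ (c0=0, c1=5, c2=2)
macro 6: S0 reads c2=2 → after 1×micro: 0; S1 reads c2=2 → after 1×micro: 5; S2 reads c1=5 → after 1×micro: 2 ⇒ (c0=0, c1=5, c2=2)
macro 7: S0 reads c2=2 → after 1×micro: 0; S1 reads c2=2 → after 1×micro: 5; S2 reads c1=5 → after 1×micro: 2 ⇒ (c0=0, c1=5, c2=2)
macro 8: S0 reads c2=2 → after 1×micro: 0; S1 reads c2=2 → after 1×micro: 5; S2 reads c1=5 → after 1×micro: 2 ⇒ (c0=0, c1=5, c2=2)
macro 9: S0 reads c2=2 → after 1×micro: 0; S1 reads c2=2 → after 1×micro: 5; S2 reads c1=5 → after 1×micro: 2 ⇒ (c0=0, c1=5, c2=2)
macro 10: S0 reads c2=2 → after 1×micro: 0; S1 reads c2=2 → after 1×micro: 5; S2 reads c1=5 → after 1×micro: 2 ⇒ (c0=0, c1=5, c2=2)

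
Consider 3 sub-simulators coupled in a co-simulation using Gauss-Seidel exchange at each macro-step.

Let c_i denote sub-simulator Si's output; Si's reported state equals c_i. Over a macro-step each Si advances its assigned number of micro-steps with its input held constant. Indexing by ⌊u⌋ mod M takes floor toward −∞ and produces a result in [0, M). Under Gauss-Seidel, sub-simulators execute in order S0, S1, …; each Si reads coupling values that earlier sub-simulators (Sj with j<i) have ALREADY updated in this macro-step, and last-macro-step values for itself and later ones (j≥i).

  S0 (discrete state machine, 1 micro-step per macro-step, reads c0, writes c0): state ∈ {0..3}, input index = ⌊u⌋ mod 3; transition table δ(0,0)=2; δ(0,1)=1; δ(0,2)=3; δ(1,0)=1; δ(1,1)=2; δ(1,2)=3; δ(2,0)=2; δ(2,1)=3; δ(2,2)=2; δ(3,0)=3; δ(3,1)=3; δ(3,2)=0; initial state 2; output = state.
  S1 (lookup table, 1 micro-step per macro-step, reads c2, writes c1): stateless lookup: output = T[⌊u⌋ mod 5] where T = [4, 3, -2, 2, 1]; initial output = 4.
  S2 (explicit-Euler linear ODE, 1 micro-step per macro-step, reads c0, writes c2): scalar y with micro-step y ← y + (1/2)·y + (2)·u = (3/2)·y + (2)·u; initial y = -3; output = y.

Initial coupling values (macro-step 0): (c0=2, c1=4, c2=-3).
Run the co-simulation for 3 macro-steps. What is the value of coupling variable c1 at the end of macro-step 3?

macro 1: S0 reads c0=2 → after 1×micro: 2; S1 reads c2=-3 → after 1×micro: -2; S2 reads c0=2 → after 1×micro: -1/2 ⇒ (c0=2, c1=-2, c2=-1/2)
macro 2: S0 reads c0=2 → after 1×micro: 2; S1 reads c2=-1/2 → after 1×micro: 1; S2 reads c0=2 → after 1×micro: 13/4 ⇒ (c0=2, c1=1, c2=13/4)
macro 3: S0 reads c0=2 → after 1×micro: 2; S1 reads c2=13/4 → after 1×micro: 2; S2 reads c0=2 → after 1×micro: 71/8 ⇒ (c0=2, c1=2, c2=71/8)

c1 at macro-step 3 = 2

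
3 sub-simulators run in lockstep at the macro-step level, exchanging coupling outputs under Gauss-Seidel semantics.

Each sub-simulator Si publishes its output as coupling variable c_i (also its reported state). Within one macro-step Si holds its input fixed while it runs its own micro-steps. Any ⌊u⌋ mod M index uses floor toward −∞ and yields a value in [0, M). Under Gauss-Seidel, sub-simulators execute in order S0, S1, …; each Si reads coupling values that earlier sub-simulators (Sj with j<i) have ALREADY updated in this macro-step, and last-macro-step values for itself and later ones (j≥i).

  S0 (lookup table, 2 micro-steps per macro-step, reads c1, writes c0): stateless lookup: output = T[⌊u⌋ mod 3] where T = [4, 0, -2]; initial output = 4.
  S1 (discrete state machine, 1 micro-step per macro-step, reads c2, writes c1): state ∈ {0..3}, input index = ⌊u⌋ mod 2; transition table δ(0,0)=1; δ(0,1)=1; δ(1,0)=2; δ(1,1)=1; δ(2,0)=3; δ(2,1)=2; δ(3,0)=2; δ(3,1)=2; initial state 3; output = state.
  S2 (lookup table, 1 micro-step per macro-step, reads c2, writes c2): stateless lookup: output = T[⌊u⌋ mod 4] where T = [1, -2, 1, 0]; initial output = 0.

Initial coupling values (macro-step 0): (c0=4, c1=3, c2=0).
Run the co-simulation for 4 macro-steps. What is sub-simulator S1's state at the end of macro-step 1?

macro 1: S0 reads c1=3 → after 2×micro: 4; S1 reads c2=0 → after 1×micro: 2; S2 reads c2=0 → after 1×micro: 1 ⇒ (c0=4, c1=2, c2=1)
macro 2: S0 reads c1=2 → after 2×micro: -2; S1 reads c2=1 → after 1×micro: 2; S2 reads c2=1 → after 1×micro: -2 ⇒ (c0=-2, c1=2, c2=-2)
macro 3: S0 reads c1=2 → after 2×micro: -2; S1 reads c2=-2 → after 1×micro: 3; S2 reads c2=-2 → after 1×micro: 1 ⇒ (c0=-2, c1=3, c2=1)
macro 4: S0 reads c1=3 → after 2×micro: 4; S1 reads c2=1 → after 1×micro: 2; S2 reads c2=1 → after 1×micro: -2 ⇒ (c0=4, c1=2, c2=-2)

S1 state at macro-step 1 = 2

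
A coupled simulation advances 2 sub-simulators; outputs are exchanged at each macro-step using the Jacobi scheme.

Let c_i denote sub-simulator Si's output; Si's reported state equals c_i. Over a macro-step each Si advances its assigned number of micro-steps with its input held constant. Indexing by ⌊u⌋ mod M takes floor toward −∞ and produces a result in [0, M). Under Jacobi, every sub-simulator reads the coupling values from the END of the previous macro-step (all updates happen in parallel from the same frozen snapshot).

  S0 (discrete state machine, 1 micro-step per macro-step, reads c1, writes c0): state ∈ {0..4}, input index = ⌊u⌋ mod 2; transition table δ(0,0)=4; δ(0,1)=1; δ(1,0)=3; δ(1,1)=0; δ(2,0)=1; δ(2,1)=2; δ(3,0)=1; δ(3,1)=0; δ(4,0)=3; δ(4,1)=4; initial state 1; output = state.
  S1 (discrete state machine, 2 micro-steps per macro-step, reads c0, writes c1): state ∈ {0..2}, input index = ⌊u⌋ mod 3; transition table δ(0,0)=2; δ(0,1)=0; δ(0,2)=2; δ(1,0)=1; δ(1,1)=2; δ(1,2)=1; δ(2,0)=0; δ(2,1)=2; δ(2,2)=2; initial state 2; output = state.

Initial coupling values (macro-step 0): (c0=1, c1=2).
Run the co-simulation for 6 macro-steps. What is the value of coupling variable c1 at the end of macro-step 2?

macro 1: S0 reads c1=2 → after 1×micro: 3; S1 reads c0=1 → after 2×micro: 2 ⇒ (c0=3, c1=2)
macro 2: S0 reads c1=2 → after 1×micro: 1; S1 reads c0=3 → after 2×micro: 2 ⇒ (c0=1, c1=2)
macro 3: S0 reads c1=2 → after 1×micro: 3; S1 reads c0=1 → after 2×micro: 2 ⇒ (c0=3, c1=2)
macro 4: S0 reads c1=2 → after 1×micro: 1; S1 reads c0=3 → after 2×micro: 2 ⇒ (c0=1, c1=2)
macro 5: S0 reads c1=2 → after 1×micro: 3; S1 reads c0=1 → after 2×micro: 2 ⇒ (c0=3, c1=2)
macro 6: S0 reads c1=2 → after 1×micro: 1; S1 reads c0=3 → after 2×micro: 2 ⇒ (c0=1, c1=2)

c1 at macro-step 2 = 2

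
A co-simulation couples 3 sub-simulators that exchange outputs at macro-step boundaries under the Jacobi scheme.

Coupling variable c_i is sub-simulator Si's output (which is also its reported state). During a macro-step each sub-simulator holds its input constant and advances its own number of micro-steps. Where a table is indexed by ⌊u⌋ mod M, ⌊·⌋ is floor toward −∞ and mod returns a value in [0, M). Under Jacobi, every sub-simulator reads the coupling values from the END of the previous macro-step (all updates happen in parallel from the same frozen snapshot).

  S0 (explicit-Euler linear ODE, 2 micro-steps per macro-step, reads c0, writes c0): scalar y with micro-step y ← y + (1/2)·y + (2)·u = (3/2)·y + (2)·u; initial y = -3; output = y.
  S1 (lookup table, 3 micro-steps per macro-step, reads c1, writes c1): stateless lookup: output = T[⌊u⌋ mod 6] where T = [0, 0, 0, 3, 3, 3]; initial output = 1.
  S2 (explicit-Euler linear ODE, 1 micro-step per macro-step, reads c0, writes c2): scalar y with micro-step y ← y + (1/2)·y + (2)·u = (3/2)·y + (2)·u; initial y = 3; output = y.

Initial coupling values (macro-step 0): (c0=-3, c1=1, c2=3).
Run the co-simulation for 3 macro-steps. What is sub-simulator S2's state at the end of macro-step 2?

S2 state at macro-step 2 = -183/4

macro 1: S0 reads c0=-3 → after 2×micro: -87/4; S1 reads c1=1 → after 3×micro: 0; S2 reads c0=-3 → after 1×micro: -3/2 ⇒ (c0=-87/4, c1=0, c2=-3/2)
macro 2: S0 reads c0=-87/4 → after 2×micro: -2523/16; S1 reads c1=0 → after 3×micro: 0; S2 reads c0=-87/4 → after 1×micro: -183/4 ⇒ (c0=-2523/16, c1=0, c2=-183/4)
macro 3: S0 reads c0=-2523/16 → after 2×micro: -73167/64; S1 reads c1=0 → after 3×micro: 0; S2 reads c0=-2523/16 → after 1×micro: -384 ⇒ (c0=-73167/64, c1=0, c2=-384)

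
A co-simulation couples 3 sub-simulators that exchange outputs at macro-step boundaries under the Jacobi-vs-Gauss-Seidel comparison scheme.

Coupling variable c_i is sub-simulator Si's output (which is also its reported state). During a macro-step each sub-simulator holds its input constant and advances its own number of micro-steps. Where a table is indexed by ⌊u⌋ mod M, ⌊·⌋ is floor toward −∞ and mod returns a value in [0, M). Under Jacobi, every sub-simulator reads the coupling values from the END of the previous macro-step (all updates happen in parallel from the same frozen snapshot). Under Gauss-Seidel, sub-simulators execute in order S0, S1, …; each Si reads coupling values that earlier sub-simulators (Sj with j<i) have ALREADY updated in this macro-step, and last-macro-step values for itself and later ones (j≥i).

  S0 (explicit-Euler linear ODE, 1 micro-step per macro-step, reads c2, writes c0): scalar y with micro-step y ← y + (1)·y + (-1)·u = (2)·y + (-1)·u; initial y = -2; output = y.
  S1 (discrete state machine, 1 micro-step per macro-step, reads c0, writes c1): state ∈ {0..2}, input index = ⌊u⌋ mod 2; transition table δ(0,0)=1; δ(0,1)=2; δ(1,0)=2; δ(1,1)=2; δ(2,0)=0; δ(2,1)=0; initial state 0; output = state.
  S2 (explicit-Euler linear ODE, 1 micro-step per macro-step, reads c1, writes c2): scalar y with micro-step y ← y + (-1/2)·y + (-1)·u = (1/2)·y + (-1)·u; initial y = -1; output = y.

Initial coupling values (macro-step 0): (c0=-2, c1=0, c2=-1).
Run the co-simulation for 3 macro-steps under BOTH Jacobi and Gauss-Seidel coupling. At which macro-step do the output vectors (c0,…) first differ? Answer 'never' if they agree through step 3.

first divergence at macro-step: 1

[Jacobi] macro 1: S0 reads c2=-1 → after 1×micro: -3; S1 reads c0=-2 → after 1×micro: 1; S2 reads c1=0 → after 1×micro: -1/2 ⇒ (c0=-3, c1=1, c2=-1/2)
[Jacobi] macro 2: S0 reads c2=-1/2 → after 1×micro: -11/2; S1 reads c0=-3 → after 1×micro: 2; S2 reads c1=1 → after 1×micro: -5/4 ⇒ (c0=-11/2, c1=2, c2=-5/4)
[Jacobi] macro 3: S0 reads c2=-5/4 → after 1×micro: -39/4; S1 reads c0=-11/2 → after 1×micro: 0; S2 reads c1=2 → after 1×micro: -21/8 ⇒ (c0=-39/4, c1=0, c2=-21/8)
[Gauss-Seidel] macro 1: S0 reads c2=-1 → after 1×micro: -3; S1 reads c0=-3 → after 1×micro: 2; S2 reads c1=2 → after 1×micro: -5/2 ⇒ (c0=-3, c1=2, c2=-5/2)
[Gauss-Seidel] macro 2: S0 reads c2=-5/2 → after 1×micro: -7/2; S1 reads c0=-7/2 → after 1×micro: 0; S2 reads c1=0 → after 1×micro: -5/4 ⇒ (c0=-7/2, c1=0, c2=-5/4)
[Gauss-Seidel] macro 3: S0 reads c2=-5/4 → after 1×micro: -23/4; S1 reads c0=-23/4 → after 1×micro: 1; S2 reads c1=1 → after 1×micro: -13/8 ⇒ (c0=-23/4, c1=1, c2=-13/8)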